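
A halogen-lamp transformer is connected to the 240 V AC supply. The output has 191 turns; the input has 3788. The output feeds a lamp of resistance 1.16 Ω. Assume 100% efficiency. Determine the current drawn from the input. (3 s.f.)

V_out = V_in × N_out/N_in = 240 × 191/3788 = 12.101 V.
I_out = V_out/R = 12.101/1.16 = 10.432 A.
For an ideal transformer I_in N_in = I_out N_out, so I_in = 10.432 × 191/3788 = 0.526 A.

I_in ≈ 0.526 A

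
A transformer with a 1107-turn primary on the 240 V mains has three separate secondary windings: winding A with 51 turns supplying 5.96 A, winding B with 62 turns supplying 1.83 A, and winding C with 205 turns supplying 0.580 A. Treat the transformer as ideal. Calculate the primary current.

V_A = 240 × 51/1107 = 11.057 V; V_B = 240 × 62/1107 = 13.442 V; V_C = 240 × 205/1107 = 44.444 V.
P_out = V_A I_A + V_B I_B + V_C I_C = 11.057×5.96 + 13.442×1.83 + 44.444×0.580 = 65.899 + 24.598 + 25.778 = 116.28 W.
Ideal ⇒ P_in = P_out, so I_p = P_out/V_p = 116.28/240 = 0.484 A.

I_p ≈ 0.484 A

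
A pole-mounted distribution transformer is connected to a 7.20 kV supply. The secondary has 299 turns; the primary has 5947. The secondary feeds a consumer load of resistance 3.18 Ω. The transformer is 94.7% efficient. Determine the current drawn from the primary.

I_p ≈ 6.04 A

V_s = 7200 × 299/5947 = 362.00 V.
I_s = V_s/R = 362.00/3.18 = 113.84 A.
P_out = V_s I_s = 362.00 × 113.84 = 41208 W.
P_in = P_out/η = 41208/0.947 = 43515 W.
I_p = P_in/V_p = 43515/7200 = 6.04 A.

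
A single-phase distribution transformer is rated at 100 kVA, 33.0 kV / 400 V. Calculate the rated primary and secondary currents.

I_p ≈ 3.03 A, I_s ≈ 250 A

I_p = S/V_p = 100000/33000 = 3.03 A.
I_s = S/V_s = 100000/400 = 250 A.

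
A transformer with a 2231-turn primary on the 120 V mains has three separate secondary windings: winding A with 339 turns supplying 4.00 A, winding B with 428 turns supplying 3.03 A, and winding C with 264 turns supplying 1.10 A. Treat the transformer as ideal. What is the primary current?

I_p ≈ 1.32 A

V_A = 120 × 339/2231 = 18.234 V; V_B = 120 × 428/2231 = 23.021 V; V_C = 120 × 264/2231 = 14.200 V.
P_out = V_A I_A + V_B I_B + V_C I_C = 18.234×4.00 + 23.021×3.03 + 14.200×1.10 = 72.936 + 69.754 + 15.620 = 158.31 W.
Ideal ⇒ P_in = P_out, so I_p = P_out/V_p = 158.31/120 = 1.32 A.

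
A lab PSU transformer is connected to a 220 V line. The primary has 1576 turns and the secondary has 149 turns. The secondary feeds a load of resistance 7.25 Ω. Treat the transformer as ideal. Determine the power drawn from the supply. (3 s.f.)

V_s = V_p × N_s/N_p = 220 × 149/1576 = 20.799 V.
I_s = V_s/R = 20.799/7.25 = 2.8689 A.
I_p = I_s × N_s/N_p = 2.8689 × 149/1576 = 0.27123 A.
P = V_p I_p = 220 × 0.27123 = 59.7 W.

P ≈ 59.7 W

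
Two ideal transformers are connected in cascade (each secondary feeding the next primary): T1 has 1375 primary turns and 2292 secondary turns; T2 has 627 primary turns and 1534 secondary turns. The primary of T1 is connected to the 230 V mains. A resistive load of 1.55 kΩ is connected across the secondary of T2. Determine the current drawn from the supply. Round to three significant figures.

Secondary of T1: V = 230.00 × 2292/1375 = 383.39 V.
Secondary of T2: V = 383.39 × 1534/627 = 937.99 V.
I_load = 937.99/1550 = 0.60515 A, so P_out = 937.99 × 0.60515 = 567.63 W.
All ideal ⇒ P_in = P_out, so I_supply = 567.63/230 = 2.47 A.

I_supply ≈ 2.47 A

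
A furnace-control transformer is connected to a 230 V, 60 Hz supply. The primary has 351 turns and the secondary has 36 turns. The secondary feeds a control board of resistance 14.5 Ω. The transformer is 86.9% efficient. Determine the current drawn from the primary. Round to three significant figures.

V_s = 230 × 36/351 = 23.590 V.
I_s = V_s/R = 23.590/14.5 = 1.6269 A.
P_out = V_s I_s = 23.590 × 1.6269 = 38.378 W.
P_in = P_out/η = 38.378/0.869 = 44.163 W.
I_p = P_in/V_p = 44.163/230 = 0.192 A.

I_p ≈ 0.192 A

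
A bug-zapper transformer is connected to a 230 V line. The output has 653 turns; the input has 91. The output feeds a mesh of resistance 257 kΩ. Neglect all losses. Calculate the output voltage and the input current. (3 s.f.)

V_out = V_in × N_out/N_in = 230 × 653/91 = 1650.4 V.
I_out = V_out/R = 1650.4/257000 = 0.0064219 A.
I_in = I_out × N_out/N_in = 0.0064219 × 653/91 = 0.0461 A.

V_out ≈ 1650 V, I_in ≈ 0.0461 A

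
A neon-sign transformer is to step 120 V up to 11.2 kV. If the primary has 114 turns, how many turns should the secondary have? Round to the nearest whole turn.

N_s/N_p = V_s/V_p, so N_s = 114 × 11200/120 = 10640.0 ≈ 10640 turns.

N_s = 10640 turns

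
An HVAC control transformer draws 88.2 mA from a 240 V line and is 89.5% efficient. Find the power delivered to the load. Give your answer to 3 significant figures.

P_out ≈ 18.9 W

P_in = V_p I_p = 240 × 0.0882 = 21.168 W.
P_out = η P_in = 0.895 × 21.168 = 18.9 W.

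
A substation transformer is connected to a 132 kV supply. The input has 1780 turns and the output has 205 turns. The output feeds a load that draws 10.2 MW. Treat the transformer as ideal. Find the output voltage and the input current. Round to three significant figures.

V_out ≈ 15200 V, I_in ≈ 77.3 A

V_out = V_in × N_out/N_in = 132000 × 205/1780 = 15202 V.
I_out = P/V_out = 1.02×10^7/15202 = 670.95 A.
I_in = I_out × N_out/N_in = 670.95 × 205/1780 = 77.3 A.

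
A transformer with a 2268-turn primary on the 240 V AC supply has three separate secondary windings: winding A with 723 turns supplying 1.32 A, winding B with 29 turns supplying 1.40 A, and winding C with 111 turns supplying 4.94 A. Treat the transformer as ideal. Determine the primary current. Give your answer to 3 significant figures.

I_p ≈ 0.680 A

V_A = 240 × 723/2268 = 76.508 V; V_B = 240 × 29/2268 = 3.0688 V; V_C = 240 × 111/2268 = 11.746 V.
P_out = V_A I_A + V_B I_B + V_C I_C = 76.508×1.32 + 3.0688×1.40 + 11.746×4.94 = 100.99 + 4.2963 + 58.025 = 163.31 W.
Ideal ⇒ P_in = P_out, so I_p = P_out/V_p = 163.31/240 = 0.680 A.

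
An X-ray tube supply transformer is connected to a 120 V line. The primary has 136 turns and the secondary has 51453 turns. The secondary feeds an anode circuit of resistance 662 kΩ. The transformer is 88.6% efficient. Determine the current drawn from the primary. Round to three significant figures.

V_s = 120 × 51453/136 = 45400 V.
I_s = V_s/R = 45400/662000 = 0.068580 A.
P_out = V_s I_s = 45400 × 0.068580 = 3113.5 W.
P_in = P_out/η = 3113.5/0.886 = 3514.1 W.
I_p = P_in/V_p = 3514.1/120 = 29.3 A.

I_p ≈ 29.3 A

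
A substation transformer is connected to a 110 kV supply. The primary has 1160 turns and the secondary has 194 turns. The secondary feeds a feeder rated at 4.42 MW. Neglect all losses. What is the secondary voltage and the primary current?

V_s ≈ 18400 V, I_p ≈ 40.2 A

V_s = V_p × N_s/N_p = 110000 × 194/1160 = 18397 V.
I_s = P/V_s = 4.42×10^6/18397 = 240.26 A.
I_p = I_s × N_s/N_p = 240.26 × 194/1160 = 40.2 A.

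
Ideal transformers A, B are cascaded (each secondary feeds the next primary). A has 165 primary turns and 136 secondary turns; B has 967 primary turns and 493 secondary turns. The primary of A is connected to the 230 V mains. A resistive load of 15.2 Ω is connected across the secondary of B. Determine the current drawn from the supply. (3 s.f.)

I_supply ≈ 2.67 A

After A: V = 230.00 × 136/165 = 189.58 V.
After B: V = 189.58 × 493/967 = 96.650 V.
I_load = 96.650/15.2 = 6.3586 A, so P_out = 96.650 × 6.3586 = 614.56 W.
All ideal ⇒ P_in = P_out, so I_supply = 614.56/230 = 2.67 A.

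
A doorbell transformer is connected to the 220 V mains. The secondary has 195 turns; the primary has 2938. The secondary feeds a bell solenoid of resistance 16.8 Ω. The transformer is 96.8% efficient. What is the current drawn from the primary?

V_s = 220 × 195/2938 = 14.602 V.
I_s = V_s/R = 14.602/16.8 = 0.86915 A.
P_out = V_s I_s = 14.602 × 0.86915 = 12.691 W.
P_in = P_out/η = 12.691/0.968 = 13.111 W.
I_p = P_in/V_p = 13.111/220 = 0.0596 A.

I_p ≈ 0.0596 A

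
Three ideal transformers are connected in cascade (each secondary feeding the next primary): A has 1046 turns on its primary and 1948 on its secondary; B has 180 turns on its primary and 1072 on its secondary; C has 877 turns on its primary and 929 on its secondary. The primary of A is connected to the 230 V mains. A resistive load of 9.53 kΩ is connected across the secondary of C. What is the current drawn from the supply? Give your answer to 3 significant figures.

I_supply ≈ 3.33 A

Secondary of A: V = 230.00 × 1948/1046 = 428.34 V.
Secondary of B: V = 428.34 × 1072/180 = 2551.0 V.
Secondary of C: V = 2551.0 × 929/877 = 2702.2 V.
I_load = 2702.2/9530 = 0.28355 A, so P_out = 2702.2 × 0.28355 = 766.22 W.
All ideal ⇒ P_in = P_out, so I_supply = 766.22/230 = 3.33 A.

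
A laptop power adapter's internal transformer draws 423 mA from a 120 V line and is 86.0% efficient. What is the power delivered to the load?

P_in = V_p I_p = 120 × 0.423 = 50.760 W.
P_out = η P_in = 0.860 × 50.760 = 43.7 W.

P_out ≈ 43.7 W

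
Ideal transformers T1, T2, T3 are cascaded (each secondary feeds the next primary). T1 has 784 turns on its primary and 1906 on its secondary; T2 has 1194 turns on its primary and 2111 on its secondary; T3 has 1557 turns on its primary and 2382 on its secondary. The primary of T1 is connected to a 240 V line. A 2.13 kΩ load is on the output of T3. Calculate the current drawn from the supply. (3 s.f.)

I_supply ≈ 4.87 A

Secondary of T1: V = 240.00 × 1906/784 = 583.47 V.
Secondary of T2: V = 583.47 × 2111/1194 = 1031.6 V.
Secondary of T3: V = 1031.6 × 2382/1557 = 1578.2 V.
I_load = 1578.2/2130 = 0.74093 A, so P_out = 1578.2 × 0.74093 = 1169.3 W.
All ideal ⇒ P_in = P_out, so I_supply = 1169.3/240 = 4.87 A.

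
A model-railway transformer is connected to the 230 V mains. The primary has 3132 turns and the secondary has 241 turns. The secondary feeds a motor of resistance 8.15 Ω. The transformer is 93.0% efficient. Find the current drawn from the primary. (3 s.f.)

V_s = 230 × 241/3132 = 17.698 V.
I_s = V_s/R = 17.698/8.15 = 2.1715 A.
P_out = V_s I_s = 17.698 × 2.1715 = 38.432 W.
P_in = P_out/η = 38.432/0.930 = 41.324 W.
I_p = P_in/V_p = 41.324/230 = 0.180 A.

I_p ≈ 0.180 A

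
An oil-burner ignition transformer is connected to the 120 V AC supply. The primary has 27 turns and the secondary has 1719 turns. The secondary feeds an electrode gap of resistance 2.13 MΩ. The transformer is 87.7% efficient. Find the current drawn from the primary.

V_s = 120 × 1719/27 = 7640.0 V.
I_s = V_s/R = 7640.0/(2.13×10^6) = 0.0035869 A.
P_out = V_s I_s = 7640.0 × 0.0035869 = 27.404 W.
P_in = P_out/η = 27.404/0.877 = 31.247 W.
I_p = P_in/V_p = 31.247/120 = 0.260 A.

I_p ≈ 0.260 A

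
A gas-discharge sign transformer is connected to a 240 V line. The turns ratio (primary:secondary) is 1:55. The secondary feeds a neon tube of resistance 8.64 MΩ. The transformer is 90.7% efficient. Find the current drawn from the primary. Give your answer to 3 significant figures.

I_p ≈ 0.0926 A

V_s = 240 × 55/1 = 13200 V.
I_s = V_s/R = 13200/(8.64×10^6) = 0.0015278 A.
P_out = V_s I_s = 13200 × 0.0015278 = 20.167 W.
P_in = P_out/η = 20.167/0.907 = 22.234 W.
I_p = P_in/V_p = 22.234/240 = 0.0926 A.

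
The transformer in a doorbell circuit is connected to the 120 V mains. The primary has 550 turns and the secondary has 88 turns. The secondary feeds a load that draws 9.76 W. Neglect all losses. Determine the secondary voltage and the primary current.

V_s ≈ 19.2 V, I_p ≈ 0.0813 A

V_s = V_p × N_s/N_p = 120 × 88/550 = 19.200 V.
I_s = P/V_s = 9.76/19.200 = 0.50833 A.
I_p = I_s × N_s/N_p = 0.50833 × 88/550 = 0.0813 A.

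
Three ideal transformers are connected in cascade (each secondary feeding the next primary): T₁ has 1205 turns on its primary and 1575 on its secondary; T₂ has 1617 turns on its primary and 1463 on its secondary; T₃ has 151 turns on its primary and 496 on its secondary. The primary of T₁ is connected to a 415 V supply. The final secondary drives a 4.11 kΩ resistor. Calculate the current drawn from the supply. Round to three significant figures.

After T₁: V = 415.00 × 1575/1205 = 542.43 V.
After T₂: V = 542.43 × 1463/1617 = 490.77 V.
After T₃: V = 490.77 × 496/151 = 1612.1 V.
I_load = 1612.1/4110 = 0.39223 A, so P_out = 1612.1 × 0.39223 = 632.29 W.
All ideal ⇒ P_in = P_out, so I_supply = 632.29/415 = 1.52 A.

I_supply ≈ 1.52 A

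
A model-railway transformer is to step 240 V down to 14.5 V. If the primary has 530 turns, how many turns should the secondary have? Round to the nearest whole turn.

N_s = 32 turns

N_s/N_p = V_s/V_p, so N_s = 530 × 14.5/240 = 32.0 ≈ 32 turns.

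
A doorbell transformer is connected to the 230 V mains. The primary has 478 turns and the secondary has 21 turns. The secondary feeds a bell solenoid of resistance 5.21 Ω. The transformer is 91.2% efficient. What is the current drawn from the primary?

V_s = 230 × 21/478 = 10.105 V.
I_s = V_s/R = 10.105/5.21 = 1.9395 A.
P_out = V_s I_s = 10.105 × 1.9395 = 19.598 W.
P_in = P_out/η = 19.598/0.912 = 21.488 W.
I_p = P_in/V_p = 21.488/230 = 0.0934 A.

I_p ≈ 0.0934 A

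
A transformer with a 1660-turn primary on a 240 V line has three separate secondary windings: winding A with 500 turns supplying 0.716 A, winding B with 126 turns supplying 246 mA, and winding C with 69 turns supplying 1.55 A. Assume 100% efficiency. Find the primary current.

I_p ≈ 0.299 A

V_A = 240 × 500/1660 = 72.289 V; V_B = 240 × 126/1660 = 18.217 V; V_C = 240 × 69/1660 = 9.9759 V.
P_out = V_A I_A + V_B I_B + V_C I_C = 72.289×0.716 + 18.217×0.246 + 9.9759×1.55 = 51.759 + 4.4813 + 15.463 = 71.703 W.
Ideal ⇒ P_in = P_out, so I_p = P_out/V_p = 71.703/240 = 0.299 A.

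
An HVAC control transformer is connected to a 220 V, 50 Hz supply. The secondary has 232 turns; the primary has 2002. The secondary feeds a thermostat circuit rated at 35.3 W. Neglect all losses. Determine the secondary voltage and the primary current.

V_s = V_p × N_s/N_p = 220 × 232/2002 = 25.495 V.
I_s = P/V_s = 35.3/25.495 = 1.3846 A.
I_p = I_s × N_s/N_p = 1.3846 × 232/2002 = 0.160 A.

V_s ≈ 25.5 V, I_p ≈ 0.160 A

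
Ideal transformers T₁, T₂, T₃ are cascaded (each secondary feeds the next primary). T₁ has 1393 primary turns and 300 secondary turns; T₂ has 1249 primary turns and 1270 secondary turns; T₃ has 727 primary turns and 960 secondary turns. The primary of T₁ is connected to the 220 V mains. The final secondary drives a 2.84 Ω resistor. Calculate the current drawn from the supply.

Secondary of T₁: V = 220.00 × 300/1393 = 47.380 V.
Secondary of T₂: V = 47.380 × 1270/1249 = 48.176 V.
Secondary of T₃: V = 48.176 × 960/727 = 63.617 V.
I_load = 63.617/2.84 = 22.400 A, so P_out = 63.617 × 22.400 = 1425.0 W.
All ideal ⇒ P_in = P_out, so I_supply = 1425.0/220 = 6.48 A.

I_supply ≈ 6.48 A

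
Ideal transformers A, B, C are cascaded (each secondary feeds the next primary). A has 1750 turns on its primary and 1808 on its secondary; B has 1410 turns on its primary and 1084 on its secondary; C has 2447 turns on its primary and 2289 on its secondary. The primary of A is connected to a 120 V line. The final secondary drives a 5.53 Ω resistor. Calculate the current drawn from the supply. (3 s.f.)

After A: V = 120.00 × 1808/1750 = 123.98 V.
After B: V = 123.98 × 1084/1410 = 95.313 V.
After C: V = 95.313 × 2289/2447 = 89.159 V.
I_load = 89.159/5.53 = 16.123 A, so P_out = 89.159 × 16.123 = 1437.5 W.
All ideal ⇒ P_in = P_out, so I_supply = 1437.5/120 = 12.0 A.

I_supply ≈ 12.0 A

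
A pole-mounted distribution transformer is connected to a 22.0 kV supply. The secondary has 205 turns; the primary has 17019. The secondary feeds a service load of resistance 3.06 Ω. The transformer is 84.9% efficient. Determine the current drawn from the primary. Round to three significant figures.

I_p ≈ 1.23 A

V_s = 22000 × 205/17019 = 265.00 V.
I_s = V_s/R = 265.00/3.06 = 86.601 A.
P_out = V_s I_s = 265.00 × 86.601 = 22949 W.
P_in = P_out/η = 22949/0.849 = 27031 W.
I_p = P_in/V_p = 27031/22000 = 1.23 A.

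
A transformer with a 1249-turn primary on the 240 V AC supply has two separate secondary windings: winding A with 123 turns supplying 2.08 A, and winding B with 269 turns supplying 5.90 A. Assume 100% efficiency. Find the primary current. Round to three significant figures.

I_p ≈ 1.48 A

V_A = 240 × 123/1249 = 23.635 V; V_B = 240 × 269/1249 = 51.689 V.
P_out = V_A I_A + V_B I_B = 23.635×2.08 + 51.689×5.90 = 49.161 + 304.97 = 354.13 W.
Ideal ⇒ P_in = P_out, so I_p = P_out/V_p = 354.13/240 = 1.48 A.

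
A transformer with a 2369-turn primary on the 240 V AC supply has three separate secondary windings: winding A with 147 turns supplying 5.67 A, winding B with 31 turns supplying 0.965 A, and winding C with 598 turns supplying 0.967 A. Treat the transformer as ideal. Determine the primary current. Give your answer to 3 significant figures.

I_p ≈ 0.609 A

V_A = 240 × 147/2369 = 14.892 V; V_B = 240 × 31/2369 = 3.1406 V; V_C = 240 × 598/2369 = 60.583 V.
P_out = V_A I_A + V_B I_B + V_C I_C = 14.892×5.67 + 3.1406×0.965 + 60.583×0.967 = 84.440 + 3.0306 + 58.583 = 146.05 W.
Ideal ⇒ P_in = P_out, so I_p = P_out/V_p = 146.05/240 = 0.609 A.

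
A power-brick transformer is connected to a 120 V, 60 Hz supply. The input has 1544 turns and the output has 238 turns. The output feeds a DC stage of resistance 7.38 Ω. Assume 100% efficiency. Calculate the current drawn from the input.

V_out = V_in × N_out/N_in = 120 × 238/1544 = 18.497 V.
I_out = V_out/R = 18.497/7.38 = 2.5064 A.
For an ideal transformer I_in N_in = I_out N_out, so I_in = 2.5064 × 238/1544 = 0.386 A.

I_in ≈ 0.386 A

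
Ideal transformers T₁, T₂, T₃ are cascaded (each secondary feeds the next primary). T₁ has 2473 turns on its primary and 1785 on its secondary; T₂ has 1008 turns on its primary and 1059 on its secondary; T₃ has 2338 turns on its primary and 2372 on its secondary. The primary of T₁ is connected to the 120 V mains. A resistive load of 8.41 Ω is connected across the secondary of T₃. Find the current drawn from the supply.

After T₁: V = 120.00 × 1785/2473 = 86.615 V.
After T₂: V = 86.615 × 1059/1008 = 90.998 V.
After T₃: V = 90.998 × 2372/2338 = 92.321 V.
I_load = 92.321/8.41 = 10.978 A, so P_out = 92.321 × 10.978 = 1013.5 W.
All ideal ⇒ P_in = P_out, so I_supply = 1013.5/120 = 8.45 A.

I_supply ≈ 8.45 A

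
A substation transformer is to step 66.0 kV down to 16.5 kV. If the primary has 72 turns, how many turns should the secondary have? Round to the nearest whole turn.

N_s/N_p = V_s/V_p, so N_s = 72 × 16500/66000 = 18.0 ≈ 18 turns.

N_s = 18 turns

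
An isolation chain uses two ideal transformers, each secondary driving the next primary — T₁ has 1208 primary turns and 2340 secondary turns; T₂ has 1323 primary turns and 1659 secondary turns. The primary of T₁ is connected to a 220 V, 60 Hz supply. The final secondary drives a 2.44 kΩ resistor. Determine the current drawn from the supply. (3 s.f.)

I_supply ≈ 0.532 A

After T₁: V = 220.00 × 2340/1208 = 426.16 V.
After T₂: V = 426.16 × 1659/1323 = 534.39 V.
I_load = 534.39/2440 = 0.21901 A, so P_out = 534.39 × 0.21901 = 117.04 W.
All ideal ⇒ P_in = P_out, so I_supply = 117.04/220 = 0.532 A.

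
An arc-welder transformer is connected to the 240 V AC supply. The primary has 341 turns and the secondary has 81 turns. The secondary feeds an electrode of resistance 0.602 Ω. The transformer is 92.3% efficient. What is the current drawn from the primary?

V_s = 240 × 81/341 = 57.009 V.
I_s = V_s/R = 57.009/0.602 = 94.699 A.
P_out = V_s I_s = 57.009 × 94.699 = 5398.7 W.
P_in = P_out/η = 5398.7/0.923 = 5849.1 W.
I_p = P_in/V_p = 5849.1/240 = 24.4 A.

I_p ≈ 24.4 A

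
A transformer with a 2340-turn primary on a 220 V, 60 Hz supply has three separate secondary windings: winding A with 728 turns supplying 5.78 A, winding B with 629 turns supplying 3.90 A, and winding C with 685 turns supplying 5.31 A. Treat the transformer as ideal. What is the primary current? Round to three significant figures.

V_A = 220 × 728/2340 = 68.444 V; V_B = 220 × 629/2340 = 59.137 V; V_C = 220 × 685/2340 = 64.402 V.
P_out = V_A I_A + V_B I_B + V_C I_C = 68.444×5.78 + 59.137×3.90 + 64.402×5.31 = 395.61 + 230.63 + 341.97 = 968.22 W.
Ideal ⇒ P_in = P_out, so I_p = P_out/V_p = 968.22/220 = 4.40 A.

I_p ≈ 4.40 A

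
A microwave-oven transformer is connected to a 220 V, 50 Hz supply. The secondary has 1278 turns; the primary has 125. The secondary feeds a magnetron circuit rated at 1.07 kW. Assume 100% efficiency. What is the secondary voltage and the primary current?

V_s ≈ 2250 V, I_p ≈ 4.86 A

V_s = V_p × N_s/N_p = 220 × 1278/125 = 2249.3 V.
I_s = P/V_s = 1070/2249.3 = 0.47571 A.
I_p = I_s × N_s/N_p = 0.47571 × 1278/125 = 4.86 A.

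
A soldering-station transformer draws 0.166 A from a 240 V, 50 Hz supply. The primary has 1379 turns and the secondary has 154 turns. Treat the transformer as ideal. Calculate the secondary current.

I_s/I_p = N_p/N_s, so I_s = 0.166 × 1379/154 = 1.49 A.

I_s ≈ 1.49 A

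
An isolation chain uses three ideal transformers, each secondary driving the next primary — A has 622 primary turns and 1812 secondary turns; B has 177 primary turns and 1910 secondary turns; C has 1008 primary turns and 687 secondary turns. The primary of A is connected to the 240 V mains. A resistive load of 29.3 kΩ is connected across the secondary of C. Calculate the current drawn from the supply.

I_supply ≈ 3.76 A

Secondary of A: V = 240.00 × 1812/622 = 699.16 V.
Secondary of B: V = 699.16 × 1910/177 = 7544.7 V.
Secondary of C: V = 7544.7 × 687/1008 = 5142.0 V.
I_load = 5142.0/29300 = 0.17550 A, so P_out = 5142.0 × 0.17550 = 902.41 W.
All ideal ⇒ P_in = P_out, so I_supply = 902.41/240 = 3.76 A.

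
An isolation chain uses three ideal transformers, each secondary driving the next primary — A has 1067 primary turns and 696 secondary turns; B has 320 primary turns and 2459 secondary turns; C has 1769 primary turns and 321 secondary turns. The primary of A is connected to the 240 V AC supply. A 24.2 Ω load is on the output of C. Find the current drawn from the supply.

Secondary of A: V = 240.00 × 696/1067 = 156.55 V.
Secondary of B: V = 156.55 × 2459/320 = 1203.0 V.
Secondary of C: V = 1203.0 × 321/1769 = 218.29 V.
I_load = 218.29/24.2 = 9.0204 A, so P_out = 218.29 × 9.0204 = 1969.1 W.
All ideal ⇒ P_in = P_out, so I_supply = 1969.1/240 = 8.20 A.

I_supply ≈ 8.20 A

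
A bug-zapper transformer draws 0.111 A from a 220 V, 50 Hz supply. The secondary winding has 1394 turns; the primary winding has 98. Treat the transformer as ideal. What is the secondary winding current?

I_s ≈ 0.00780 A

I_s/I_p = N_p/N_s, so I_s = 0.111 × 98/1394 = 0.00780 A.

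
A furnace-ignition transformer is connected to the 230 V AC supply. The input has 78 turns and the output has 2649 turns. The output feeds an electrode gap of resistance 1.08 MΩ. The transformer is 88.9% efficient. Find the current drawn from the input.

V_out = 230 × 2649/78 = 7811.2 V.
I_out = V_out/R = 7811.2/(1.08×10^6) = 0.0072325 A.
P_out = V_out I_out = 7811.2 × 0.0072325 = 56.495 W.
P_in = P_out/η = 56.495/0.889 = 63.548 W.
I_in = P_in/V_in = 63.548/230 = 0.276 A.

I_in ≈ 0.276 A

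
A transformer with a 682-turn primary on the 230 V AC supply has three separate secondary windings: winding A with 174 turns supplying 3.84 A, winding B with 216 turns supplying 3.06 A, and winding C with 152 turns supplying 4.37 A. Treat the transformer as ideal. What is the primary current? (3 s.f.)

V_A = 230 × 174/682 = 58.680 V; V_B = 230 × 216/682 = 72.845 V; V_C = 230 × 152/682 = 51.261 V.
P_out = V_A I_A + V_B I_B + V_C I_C = 58.680×3.84 + 72.845×3.06 + 51.261×4.37 = 225.33 + 222.90 + 224.01 = 672.25 W.
Ideal ⇒ P_in = P_out, so I_p = P_out/V_p = 672.25/230 = 2.92 A.

I_p ≈ 2.92 A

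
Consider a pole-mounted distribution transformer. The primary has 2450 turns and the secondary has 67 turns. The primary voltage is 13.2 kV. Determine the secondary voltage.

V_s/V_p = N_s/N_p, so V_s = 13200 × 67/2450 = 361 V.

V_s ≈ 361 V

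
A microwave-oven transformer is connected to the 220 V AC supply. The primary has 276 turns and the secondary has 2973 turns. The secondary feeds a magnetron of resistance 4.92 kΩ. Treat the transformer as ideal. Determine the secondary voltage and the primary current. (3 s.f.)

V_s = V_p × N_s/N_p = 220 × 2973/276 = 2369.8 V.
I_s = V_s/R = 2369.8/4920 = 0.48166 A.
I_p = I_s × N_s/N_p = 0.48166 × 2973/276 = 5.19 A.

V_s ≈ 2370 V, I_p ≈ 5.19 A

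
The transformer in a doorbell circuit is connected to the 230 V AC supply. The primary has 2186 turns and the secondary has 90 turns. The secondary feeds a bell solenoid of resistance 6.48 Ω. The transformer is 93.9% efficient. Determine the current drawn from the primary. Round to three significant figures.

I_p ≈ 0.0641 A

V_s = 230 × 90/2186 = 9.4694 V.
I_s = V_s/R = 9.4694/6.48 = 1.4613 A.
P_out = V_s I_s = 9.4694 × 1.4613 = 13.838 W.
P_in = P_out/η = 13.838/0.939 = 14.737 W.
I_p = P_in/V_p = 14.737/230 = 0.0641 A.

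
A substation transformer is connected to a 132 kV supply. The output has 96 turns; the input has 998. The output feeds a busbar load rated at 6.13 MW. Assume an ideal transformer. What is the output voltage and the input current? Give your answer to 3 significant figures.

V_out ≈ 12700 V, I_in ≈ 46.4 A

V_out = V_in × N_out/N_in = 132000 × 96/998 = 12697 V.
I_out = P/V_out = 6.13×10^6/12697 = 482.78 A.
I_in = I_out × N_out/N_in = 482.78 × 96/998 = 46.4 A.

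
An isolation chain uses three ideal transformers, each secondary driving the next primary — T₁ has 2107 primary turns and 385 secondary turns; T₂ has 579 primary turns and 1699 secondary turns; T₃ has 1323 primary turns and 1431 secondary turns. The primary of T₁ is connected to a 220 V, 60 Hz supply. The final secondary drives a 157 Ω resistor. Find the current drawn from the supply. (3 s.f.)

After T₁: V = 220.00 × 385/2107 = 40.199 V.
After T₂: V = 40.199 × 1699/579 = 117.96 V.
After T₃: V = 117.96 × 1431/1323 = 127.59 V.
I_load = 127.59/157 = 0.81267 A, so P_out = 127.59 × 0.81267 = 103.69 W.
All ideal ⇒ P_in = P_out, so I_supply = 103.69/220 = 0.471 A.

I_supply ≈ 0.471 A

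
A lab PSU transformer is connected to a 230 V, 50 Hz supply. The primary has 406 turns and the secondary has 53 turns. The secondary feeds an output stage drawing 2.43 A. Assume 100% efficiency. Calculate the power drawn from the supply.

I_p = I_s × N_s/N_p = 2.43 × 53/406 = 0.31722 A.
P = V_p I_p = 230 × 0.31722 = 73.0 W.

P ≈ 73.0 W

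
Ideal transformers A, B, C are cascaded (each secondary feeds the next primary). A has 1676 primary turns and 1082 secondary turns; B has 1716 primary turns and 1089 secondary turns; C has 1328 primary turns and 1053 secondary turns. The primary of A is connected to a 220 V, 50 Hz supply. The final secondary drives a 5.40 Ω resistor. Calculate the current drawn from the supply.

After A: V = 220.00 × 1082/1676 = 142.03 V.
After B: V = 142.03 × 1089/1716 = 90.134 V.
After C: V = 90.134 × 1053/1328 = 71.469 V.
I_load = 71.469/5.40 = 13.235 A, so P_out = 71.469 × 13.235 = 945.89 W.
All ideal ⇒ P_in = P_out, so I_supply = 945.89/220 = 4.30 A.

I_supply ≈ 4.30 A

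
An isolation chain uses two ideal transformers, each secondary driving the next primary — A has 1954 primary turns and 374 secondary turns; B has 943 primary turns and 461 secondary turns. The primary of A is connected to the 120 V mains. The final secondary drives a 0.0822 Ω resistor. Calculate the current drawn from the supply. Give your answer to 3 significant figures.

Secondary of A: V = 120.00 × 374/1954 = 22.968 V.
Secondary of B: V = 22.968 × 461/943 = 11.228 V.
I_load = 11.228/0.0822 = 136.60 A, so P_out = 11.228 × 136.60 = 1533.8 W.
All ideal ⇒ P_in = P_out, so I_supply = 1533.8/120 = 12.8 A.

I_supply ≈ 12.8 A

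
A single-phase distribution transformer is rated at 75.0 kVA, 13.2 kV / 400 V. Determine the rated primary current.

I_p ≈ 5.68 A

I_p = S/V_p = 75000/13200 = 5.68 A.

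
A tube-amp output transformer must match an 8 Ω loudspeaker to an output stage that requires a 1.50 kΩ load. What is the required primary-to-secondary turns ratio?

N_p/N_s ≈ 13.7

Z_p/Z_s = (N_p/N_s)², so N_p/N_s = √(1500/8) = √188 = 13.7.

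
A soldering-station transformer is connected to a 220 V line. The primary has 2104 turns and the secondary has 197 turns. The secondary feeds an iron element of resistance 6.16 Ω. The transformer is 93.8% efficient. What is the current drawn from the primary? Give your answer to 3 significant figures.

V_s = 220 × 197/2104 = 20.599 V.
I_s = V_s/R = 20.599/6.16 = 3.3440 A.
P_out = V_s I_s = 20.599 × 3.3440 = 68.882 W.
P_in = P_out/η = 68.882/0.938 = 73.435 W.
I_p = P_in/V_p = 73.435/220 = 0.334 A.

I_p ≈ 0.334 A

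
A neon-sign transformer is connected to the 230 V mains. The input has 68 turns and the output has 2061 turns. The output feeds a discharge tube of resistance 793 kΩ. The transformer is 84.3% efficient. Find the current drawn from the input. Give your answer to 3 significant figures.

I_in ≈ 0.316 A

V_out = 230 × 2061/68 = 6971.0 V.
I_out = V_out/R = 6971.0/793000 = 0.0087907 A.
P_out = V_out I_out = 6971.0 × 0.0087907 = 61.280 W.
P_in = P_out/η = 61.280/0.843 = 72.693 W.
I_in = P_in/V_in = 72.693/230 = 0.316 A.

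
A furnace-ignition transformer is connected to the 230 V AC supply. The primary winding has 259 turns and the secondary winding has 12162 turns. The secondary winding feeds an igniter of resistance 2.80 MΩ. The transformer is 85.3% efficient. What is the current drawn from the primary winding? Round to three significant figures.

V_s = 230 × 12162/259 = 10800 V.
I_s = V_s/R = 10800/(2.80×10^6) = 0.0038572 A.
P_out = V_s I_s = 10800 × 0.0038572 = 41.659 W.
P_in = P_out/η = 41.659/0.853 = 48.838 W.
I_p = P_in/V_p = 48.838/230 = 0.212 A.

I_p ≈ 0.212 A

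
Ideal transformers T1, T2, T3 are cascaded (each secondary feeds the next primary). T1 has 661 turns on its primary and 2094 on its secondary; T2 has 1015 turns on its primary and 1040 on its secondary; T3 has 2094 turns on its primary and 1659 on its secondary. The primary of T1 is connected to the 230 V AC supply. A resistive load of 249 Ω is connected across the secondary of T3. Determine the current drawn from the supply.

I_supply ≈ 6.11 A

Secondary of T1: V = 230.00 × 2094/661 = 728.62 V.
Secondary of T2: V = 728.62 × 1040/1015 = 746.57 V.
Secondary of T3: V = 746.57 × 1659/2094 = 591.48 V.
I_load = 591.48/249 = 2.3754 A, so P_out = 591.48 × 2.3754 = 1405.0 W.
All ideal ⇒ P_in = P_out, so I_supply = 1405.0/230 = 6.11 A.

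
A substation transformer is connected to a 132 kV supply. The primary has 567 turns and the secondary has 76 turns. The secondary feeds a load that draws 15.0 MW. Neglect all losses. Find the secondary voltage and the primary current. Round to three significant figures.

V_s = V_p × N_s/N_p = 132000 × 76/567 = 17693 V.
I_s = P/V_s = 1.50×10^7/17693 = 847.79 A.
I_p = I_s × N_s/N_p = 847.79 × 76/567 = 114 A.

V_s ≈ 17700 V, I_p ≈ 114 A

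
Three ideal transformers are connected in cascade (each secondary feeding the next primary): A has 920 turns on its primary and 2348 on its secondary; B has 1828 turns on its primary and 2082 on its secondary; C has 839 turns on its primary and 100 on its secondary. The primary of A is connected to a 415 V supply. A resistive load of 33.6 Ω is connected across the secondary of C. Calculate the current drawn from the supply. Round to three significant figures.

Secondary of A: V = 415.00 × 2348/920 = 1059.2 V.
Secondary of B: V = 1059.2 × 2082/1828 = 1206.3 V.
Secondary of C: V = 1206.3 × 100/839 = 143.78 V.
I_load = 143.78/33.6 = 4.2792 A, so P_out = 143.78 × 4.2792 = 615.27 W.
All ideal ⇒ P_in = P_out, so I_supply = 615.27/415 = 1.48 A.

I_supply ≈ 1.48 A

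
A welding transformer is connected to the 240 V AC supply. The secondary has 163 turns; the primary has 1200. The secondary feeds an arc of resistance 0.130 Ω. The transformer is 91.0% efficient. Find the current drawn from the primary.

I_p ≈ 37.4 A

V_s = 240 × 163/1200 = 32.600 V.
I_s = V_s/R = 32.600/0.130 = 250.77 A.
P_out = V_s I_s = 32.600 × 250.77 = 8175.1 W.
P_in = P_out/η = 8175.1/0.910 = 8983.6 W.
I_p = P_in/V_p = 8983.6/240 = 37.4 A.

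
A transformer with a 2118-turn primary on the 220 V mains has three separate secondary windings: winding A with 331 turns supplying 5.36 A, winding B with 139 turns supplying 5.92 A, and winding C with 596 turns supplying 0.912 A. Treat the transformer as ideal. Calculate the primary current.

I_p ≈ 1.48 A

V_A = 220 × 331/2118 = 34.381 V; V_B = 220 × 139/2118 = 14.438 V; V_C = 220 × 596/2118 = 61.907 V.
P_out = V_A I_A + V_B I_B + V_C I_C = 34.381×5.36 + 14.438×5.92 + 61.907×0.912 = 184.28 + 85.474 + 56.460 = 326.22 W.
Ideal ⇒ P_in = P_out, so I_p = P_out/V_p = 326.22/220 = 1.48 A.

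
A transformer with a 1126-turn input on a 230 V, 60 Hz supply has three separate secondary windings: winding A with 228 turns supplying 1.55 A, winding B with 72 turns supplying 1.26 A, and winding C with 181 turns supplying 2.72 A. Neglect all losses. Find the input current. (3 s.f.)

I_in ≈ 0.832 A

V_A = 230 × 228/1126 = 46.572 V; V_B = 230 × 72/1126 = 14.707 V; V_C = 230 × 181/1126 = 36.972 V.
P_out = V_A I_A + V_B I_B + V_C I_C = 46.572×1.55 + 14.707×1.26 + 36.972×2.72 = 72.187 + 18.531 + 100.56 = 191.28 W.
Ideal ⇒ P_in = P_out, so I_in = P_out/V_in = 191.28/230 = 0.832 A.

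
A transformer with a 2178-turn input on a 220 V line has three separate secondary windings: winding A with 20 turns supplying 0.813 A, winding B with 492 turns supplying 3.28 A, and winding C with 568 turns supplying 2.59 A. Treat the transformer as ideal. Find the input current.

V_A = 220 × 20/2178 = 2.0202 V; V_B = 220 × 492/2178 = 49.697 V; V_C = 220 × 568/2178 = 57.374 V.
P_out = V_A I_A + V_B I_B + V_C I_C = 2.0202×0.813 + 49.697×3.28 + 57.374×2.59 = 1.6424 + 163.01 + 148.60 = 313.25 W.
Ideal ⇒ P_in = P_out, so I_in = P_out/V_in = 313.25/220 = 1.42 A.

I_in ≈ 1.42 A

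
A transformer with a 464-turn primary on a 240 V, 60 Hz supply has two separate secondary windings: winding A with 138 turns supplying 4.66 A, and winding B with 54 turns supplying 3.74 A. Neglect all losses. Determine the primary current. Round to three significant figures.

I_p ≈ 1.82 A

V_A = 240 × 138/464 = 71.379 V; V_B = 240 × 54/464 = 27.931 V.
P_out = V_A I_A + V_B I_B = 71.379×4.66 + 27.931×3.74 = 332.63 + 104.46 = 437.09 W.
Ideal ⇒ P_in = P_out, so I_p = P_out/V_p = 437.09/240 = 1.82 A.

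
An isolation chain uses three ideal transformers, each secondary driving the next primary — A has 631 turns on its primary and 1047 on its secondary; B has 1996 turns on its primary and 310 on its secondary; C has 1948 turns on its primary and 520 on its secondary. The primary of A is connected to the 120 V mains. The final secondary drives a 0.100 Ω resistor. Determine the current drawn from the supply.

Secondary of A: V = 120.00 × 1047/631 = 199.11 V.
Secondary of B: V = 199.11 × 310/1996 = 30.924 V.
Secondary of C: V = 30.924 × 520/1948 = 8.2549 V.
I_load = 8.2549/0.100 = 82.549 A, so P_out = 8.2549 × 82.549 = 681.44 W.
All ideal ⇒ P_in = P_out, so I_supply = 681.44/120 = 5.68 A.

I_supply ≈ 5.68 A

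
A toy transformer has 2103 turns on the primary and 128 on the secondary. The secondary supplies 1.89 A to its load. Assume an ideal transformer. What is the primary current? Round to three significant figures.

For an ideal transformer I_p/I_s = N_s/N_p, so I_p = 1.89 × 128/2103 = 0.115 A.

I_p ≈ 0.115 A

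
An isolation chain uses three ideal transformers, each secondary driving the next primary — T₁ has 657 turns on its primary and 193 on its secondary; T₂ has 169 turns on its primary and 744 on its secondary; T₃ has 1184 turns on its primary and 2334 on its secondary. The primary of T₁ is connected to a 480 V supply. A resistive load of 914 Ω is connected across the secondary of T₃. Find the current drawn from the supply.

I_supply ≈ 3.41 A

After T₁: V = 480.00 × 193/657 = 141.00 V.
After T₂: V = 141.00 × 744/169 = 620.75 V.
After T₃: V = 620.75 × 2334/1184 = 1223.7 V.
I_load = 1223.7/914 = 1.3388 A, so P_out = 1223.7 × 1.3388 = 1638.3 W.
All ideal ⇒ P_in = P_out, so I_supply = 1638.3/480 = 3.41 A.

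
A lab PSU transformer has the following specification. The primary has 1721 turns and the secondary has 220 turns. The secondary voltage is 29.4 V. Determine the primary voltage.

V_p ≈ 230 V

V_p/V_s = N_p/N_s, so V_p = 29.4 × 1721/220 = 230 V.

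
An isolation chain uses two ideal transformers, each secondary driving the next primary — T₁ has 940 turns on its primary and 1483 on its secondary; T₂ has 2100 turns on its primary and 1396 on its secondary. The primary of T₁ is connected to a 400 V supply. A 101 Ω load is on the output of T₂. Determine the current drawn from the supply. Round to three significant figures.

I_supply ≈ 4.36 A

Secondary of T₁: V = 400.00 × 1483/940 = 631.06 V.
Secondary of T₂: V = 631.06 × 1396/2100 = 419.51 V.
I_load = 419.51/101 = 4.1535 A, so P_out = 419.51 × 4.1535 = 1742.4 W.
All ideal ⇒ P_in = P_out, so I_supply = 1742.4/400 = 4.36 A.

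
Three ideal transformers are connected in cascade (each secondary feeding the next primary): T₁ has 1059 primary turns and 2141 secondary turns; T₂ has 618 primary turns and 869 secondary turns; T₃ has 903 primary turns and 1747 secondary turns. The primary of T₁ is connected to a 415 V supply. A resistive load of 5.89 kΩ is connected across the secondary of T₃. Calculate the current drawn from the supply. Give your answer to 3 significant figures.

I_supply ≈ 2.13 A

After T₁: V = 415.00 × 2141/1059 = 839.01 V.
After T₂: V = 839.01 × 869/618 = 1179.8 V.
After T₃: V = 1179.8 × 1747/903 = 2282.5 V.
I_load = 2282.5/5890 = 0.38752 A, so P_out = 2282.5 × 0.38752 = 884.49 W.
All ideal ⇒ P_in = P_out, so I_supply = 884.49/415 = 2.13 A.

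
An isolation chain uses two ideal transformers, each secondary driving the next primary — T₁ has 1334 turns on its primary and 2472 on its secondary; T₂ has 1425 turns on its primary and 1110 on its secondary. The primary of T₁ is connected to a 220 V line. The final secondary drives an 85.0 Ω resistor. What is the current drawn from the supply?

Secondary of T₁: V = 220.00 × 2472/1334 = 407.68 V.
Secondary of T₂: V = 407.68 × 1110/1425 = 317.56 V.
I_load = 317.56/85.0 = 3.7360 A, so P_out = 317.56 × 3.7360 = 1186.4 W.
All ideal ⇒ P_in = P_out, so I_supply = 1186.4/220 = 5.39 A.

I_supply ≈ 5.39 A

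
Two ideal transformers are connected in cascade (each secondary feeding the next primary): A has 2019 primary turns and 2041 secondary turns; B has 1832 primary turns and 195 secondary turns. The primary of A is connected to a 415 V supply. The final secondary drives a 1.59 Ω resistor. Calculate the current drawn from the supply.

After A: V = 415.00 × 2041/2019 = 419.52 V.
After B: V = 419.52 × 195/1832 = 44.654 V.
I_load = 44.654/1.59 = 28.085 A, so P_out = 44.654 × 28.085 = 1254.1 W.
All ideal ⇒ P_in = P_out, so I_supply = 1254.1/415 = 3.02 A.

I_supply ≈ 3.02 A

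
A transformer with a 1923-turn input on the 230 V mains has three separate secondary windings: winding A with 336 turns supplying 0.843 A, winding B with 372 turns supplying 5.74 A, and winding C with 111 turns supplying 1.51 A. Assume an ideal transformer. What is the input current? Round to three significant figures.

I_in ≈ 1.34 A

V_A = 230 × 336/1923 = 40.187 V; V_B = 230 × 372/1923 = 44.493 V; V_C = 230 × 111/1923 = 13.276 V.
P_out = V_A I_A + V_B I_B + V_C I_C = 40.187×0.843 + 44.493×5.74 + 13.276×1.51 = 33.878 + 255.39 + 20.047 = 309.31 W.
Ideal ⇒ P_in = P_out, so I_in = P_out/V_in = 309.31/230 = 1.34 A.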